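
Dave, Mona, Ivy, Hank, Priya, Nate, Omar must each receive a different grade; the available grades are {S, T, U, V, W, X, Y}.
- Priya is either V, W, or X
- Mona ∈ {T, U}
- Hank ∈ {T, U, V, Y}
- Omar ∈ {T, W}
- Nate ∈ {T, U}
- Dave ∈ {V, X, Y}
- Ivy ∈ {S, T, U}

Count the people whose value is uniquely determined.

The 7 variables draw from only 7 values {S, T, U, V, W, X, Y}, so each is used; only Ivy can be S, hence Ivy = S.
Mona and Nate between them cover only {T, U} — a naked pair. Remove those values from Hank, Omar.
That leaves Omar = W. Remove W from Priya.
Determined: Ivy=S, Omar=W. The other people each still have more than one consistent value. That makes 2.

2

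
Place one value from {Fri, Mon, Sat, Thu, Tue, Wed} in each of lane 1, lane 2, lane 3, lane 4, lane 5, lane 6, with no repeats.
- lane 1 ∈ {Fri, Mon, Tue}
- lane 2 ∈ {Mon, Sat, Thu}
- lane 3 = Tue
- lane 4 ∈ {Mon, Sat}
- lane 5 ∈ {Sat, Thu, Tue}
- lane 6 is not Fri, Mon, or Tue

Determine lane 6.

lane 3 must be Tue (only option left). Eliminate Tue elsewhere: lane 1, lane 5.
The 5 still-open variables draw from only 5 values {Fri, Mon, Sat, Thu, Wed}, so each is used; only lane 1 can be Fri, hence lane 1 = Fri.
The 4 still-open variables together cover exactly {Mon, Sat, Thu, Wed} — 4 values for 4 variables — and Wed appears only in lane 6's list, so lane 6 = Wed.

Wed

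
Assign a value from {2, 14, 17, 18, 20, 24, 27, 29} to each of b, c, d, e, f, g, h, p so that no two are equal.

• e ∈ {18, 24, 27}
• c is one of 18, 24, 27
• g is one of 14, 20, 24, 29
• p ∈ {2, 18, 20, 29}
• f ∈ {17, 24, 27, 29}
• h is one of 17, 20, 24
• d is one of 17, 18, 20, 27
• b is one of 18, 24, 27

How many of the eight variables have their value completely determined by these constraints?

Among the 8 variables, 2 fits only p (and all 8 values in {2, 14, 17, 18, 20, 24, 27, 29} must be used), so p = 2.
The 7 still-open variables draw from only 7 values {14, 17, 18, 20, 24, 27, 29}, so each is used; only g can be 14, hence g = 14.
Among the 6 still-open variables, 29 fits only f (and all 6 values in {17, 18, 20, 24, 27, 29} must be used), so f = 29.
b, c, e between them cover only {18, 24, 27} — a naked triple. Remove those values from d, h.
Determined: f=29, g=14, p=2. The other variables each still have more than one consistent value. That makes 3.

3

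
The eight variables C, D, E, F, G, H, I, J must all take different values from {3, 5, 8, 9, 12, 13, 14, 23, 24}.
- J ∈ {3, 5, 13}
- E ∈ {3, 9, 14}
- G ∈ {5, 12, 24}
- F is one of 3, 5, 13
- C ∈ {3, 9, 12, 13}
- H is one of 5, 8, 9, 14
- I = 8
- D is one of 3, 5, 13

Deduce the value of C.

I must be 8 (only option left). Strike 8 from H.
The 7 still-open variables together cover exactly {3, 5, 9, 12, 13, 14, 24} — 7 values for 7 variables — and 24 appears only in G's list, so G = 24.
The 6 still-open variables draw from only 6 values {3, 5, 9, 12, 13, 14}, so each is used; only C can be 12, hence C = 12.

12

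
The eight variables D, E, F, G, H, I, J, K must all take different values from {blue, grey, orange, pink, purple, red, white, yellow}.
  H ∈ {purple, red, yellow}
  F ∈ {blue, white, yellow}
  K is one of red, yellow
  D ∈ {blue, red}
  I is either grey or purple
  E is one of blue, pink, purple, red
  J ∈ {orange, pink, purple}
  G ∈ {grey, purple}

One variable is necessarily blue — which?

The 8 variables together cover exactly {blue, grey, orange, pink, purple, red, white, yellow} — 8 values for 8 variables — and orange appears only in J's list, so J = orange.
The 7 still-open variables draw from only 7 values {blue, grey, pink, purple, red, white, yellow}, so each is used; only E can be pink, hence E = pink.
The 6 still-open variables together cover exactly {blue, grey, purple, red, white, yellow} — 6 values for 6 variables — and white appears only in F's list, so F = white.
The 5 still-open variables draw from only 5 values {blue, grey, purple, red, yellow}, so each is used; only D can be blue, hence D = blue.

D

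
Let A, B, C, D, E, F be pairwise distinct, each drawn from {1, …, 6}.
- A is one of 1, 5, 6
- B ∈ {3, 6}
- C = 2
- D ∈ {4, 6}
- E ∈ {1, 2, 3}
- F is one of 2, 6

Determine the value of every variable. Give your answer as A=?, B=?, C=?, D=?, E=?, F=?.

A=5, B=3, C=2, D=4, E=1, F=6

C must be 2 (only option left). Strike 2 from E, F.
F's domain is down to {6}, so F = 6. Strike 6 from A, B, D.
B has just one choice, so B = 3. Strike 3 from E.
D has just one choice, so D = 4.
E must be 1 (only option left). So A can't be 1.
A must be 5 (only option left).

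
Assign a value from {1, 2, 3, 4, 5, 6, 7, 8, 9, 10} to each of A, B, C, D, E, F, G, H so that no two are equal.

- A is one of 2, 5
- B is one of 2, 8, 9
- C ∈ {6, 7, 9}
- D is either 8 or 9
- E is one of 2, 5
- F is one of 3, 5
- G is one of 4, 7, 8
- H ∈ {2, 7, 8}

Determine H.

7

The 8 variables draw from only 8 values {2, 3, 4, 5, 6, 7, 8, 9}, so each is used; only F can be 3, hence F = 3.
The 7 still-open variables draw from only 7 values {2, 4, 5, 6, 7, 8, 9}, so each is used; only G can be 4, hence G = 4.
Among the 6 still-open variables, 6 fits only C (and all 6 values in {2, 5, 6, 7, 8, 9} must be used), so C = 6.
The 5 still-open variables draw from only 5 values {2, 5, 7, 8, 9}, so each is used; only H can be 7, hence H = 7.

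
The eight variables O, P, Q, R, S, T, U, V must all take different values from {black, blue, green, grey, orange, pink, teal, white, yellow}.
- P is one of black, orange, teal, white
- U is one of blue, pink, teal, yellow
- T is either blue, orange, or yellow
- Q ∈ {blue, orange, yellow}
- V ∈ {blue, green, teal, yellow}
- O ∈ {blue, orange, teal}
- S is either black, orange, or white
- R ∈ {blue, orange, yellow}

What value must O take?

The 8 variables draw from only 8 values {black, blue, green, orange, pink, teal, white, yellow}, so each is used; only V can be green, hence V = green.
The 7 still-open variables draw from only 7 values {black, blue, orange, pink, teal, white, yellow}, so each is used; only U can be pink, hence U = pink.
Q, R, T share exactly the 3 values {blue, orange, yellow}; by pigeonhole those values go to them, so strike blue, orange, yellow from O, P, S.
So O = teal.

teal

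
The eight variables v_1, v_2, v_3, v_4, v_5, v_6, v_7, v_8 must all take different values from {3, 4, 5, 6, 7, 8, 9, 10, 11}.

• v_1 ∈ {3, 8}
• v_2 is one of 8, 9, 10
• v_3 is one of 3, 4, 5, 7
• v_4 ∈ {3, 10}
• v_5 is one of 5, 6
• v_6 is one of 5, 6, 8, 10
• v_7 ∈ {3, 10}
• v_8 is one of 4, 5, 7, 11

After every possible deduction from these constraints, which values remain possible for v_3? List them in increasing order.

4, 7

The 2 variables v_4 and v_7 are confined to {3, 10}, which locks those values in; drop them from v_1, v_2, v_3, v_6.
That leaves v_1 = 8. Eliminate 8 elsewhere: v_2, v_6.
v_2 must be 9 (only option left).
The 2 variables v_5 and v_6 are confined to {5, 6}, which locks those values in; drop them from v_3, v_8.
No further eliminations apply; v_3 can still be any of 4, 7.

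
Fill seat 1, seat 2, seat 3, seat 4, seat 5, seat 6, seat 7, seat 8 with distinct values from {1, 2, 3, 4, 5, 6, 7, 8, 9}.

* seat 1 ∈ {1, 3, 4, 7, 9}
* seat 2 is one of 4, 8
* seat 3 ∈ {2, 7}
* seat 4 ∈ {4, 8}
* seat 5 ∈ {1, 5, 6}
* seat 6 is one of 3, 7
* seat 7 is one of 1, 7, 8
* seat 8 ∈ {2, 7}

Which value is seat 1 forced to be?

seat 2 and seat 4 between them cover only {4, 8} — a naked pair. Remove those values from seat 1, seat 7.
seat 3 and seat 8 share exactly the 2 values {2, 7}; by pigeonhole those values go to them, so strike 2, 7 from seat 1, seat 6, seat 7.
seat 6's domain is down to {3}, so seat 6 = 3. Eliminate 3 elsewhere: seat 1.
seat 7 has just one choice, so seat 7 = 1. Strike 1 from seat 1, seat 5.
So seat 1 = 9.

9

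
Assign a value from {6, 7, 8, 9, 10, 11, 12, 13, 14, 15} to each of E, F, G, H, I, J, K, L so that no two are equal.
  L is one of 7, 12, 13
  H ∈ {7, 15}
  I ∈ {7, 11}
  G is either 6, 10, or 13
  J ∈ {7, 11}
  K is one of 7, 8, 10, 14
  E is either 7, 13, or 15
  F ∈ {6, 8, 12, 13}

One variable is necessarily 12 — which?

L

I and J share exactly the 2 values {7, 11}; by pigeonhole those values go to them, so strike 7, 11 from E, H, K, L.
That leaves H = 15. Strike 15 from E.
E must be 13 (only option left). So F, G, L can't be 13.
So 12 goes to L.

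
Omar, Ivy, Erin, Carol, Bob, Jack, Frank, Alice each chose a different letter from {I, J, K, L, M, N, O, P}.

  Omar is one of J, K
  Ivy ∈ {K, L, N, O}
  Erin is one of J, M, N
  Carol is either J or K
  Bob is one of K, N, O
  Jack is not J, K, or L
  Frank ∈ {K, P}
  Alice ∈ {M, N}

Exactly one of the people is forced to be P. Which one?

Among the 8 variables, I fits only Jack (and all 8 values in {I, J, K, L, M, N, O, P} must be used), so Jack = I.
The 7 still-open variables together cover exactly {J, K, L, M, N, O, P} — 7 values for 7 variables — and L appears only in Ivy's list, so Ivy = L.
Among the 6 still-open variables, O fits only Bob (and all 6 values in {J, K, M, N, O, P} must be used), so Bob = O.
Among the 5 still-open variables, P fits only Frank (and all 5 values in {J, K, M, N, P} must be used), so Frank = P.

Frank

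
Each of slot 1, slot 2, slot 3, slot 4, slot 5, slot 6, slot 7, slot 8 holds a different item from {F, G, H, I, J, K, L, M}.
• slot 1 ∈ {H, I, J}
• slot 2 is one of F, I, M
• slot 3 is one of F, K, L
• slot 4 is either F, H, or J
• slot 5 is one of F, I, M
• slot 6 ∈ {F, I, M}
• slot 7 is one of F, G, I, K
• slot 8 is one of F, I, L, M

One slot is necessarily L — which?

slot 8

Among the 8 variables, G fits only slot 7 (and all 8 values in {F, G, H, I, J, K, L, M} must be used), so slot 7 = G.
Among the 7 still-open variables, K fits only slot 3 (and all 7 values in {F, H, I, J, K, L, M} must be used), so slot 3 = K.
The 6 still-open variables draw from only 6 values {F, H, I, J, L, M}, so each is used; only slot 8 can be L, hence slot 8 = L.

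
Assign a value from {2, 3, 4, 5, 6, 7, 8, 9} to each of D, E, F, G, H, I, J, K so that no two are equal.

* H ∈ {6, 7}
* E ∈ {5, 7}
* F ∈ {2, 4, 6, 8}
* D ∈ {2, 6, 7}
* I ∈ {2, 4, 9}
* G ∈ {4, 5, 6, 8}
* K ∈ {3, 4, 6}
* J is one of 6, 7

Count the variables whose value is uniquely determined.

4

Among the 8 variables, 3 fits only K (and all 8 values in {2, 3, 4, 5, 6, 7, 8, 9} must be used), so K = 3.
The 7 still-open variables together cover exactly {2, 4, 5, 6, 7, 8, 9} — 7 values for 7 variables — and 9 appears only in I's list, so I = 9.
The 2 variables H and J are confined to {6, 7}, which locks those values in; drop them from D, E, F, G.
D must be 2 (only option left). Strike 2 from F.
That leaves E = 5. So G can't be 5.
Determined: D=2, E=5, I=9, K=3. The other variables each still have more than one consistent value. That makes 4.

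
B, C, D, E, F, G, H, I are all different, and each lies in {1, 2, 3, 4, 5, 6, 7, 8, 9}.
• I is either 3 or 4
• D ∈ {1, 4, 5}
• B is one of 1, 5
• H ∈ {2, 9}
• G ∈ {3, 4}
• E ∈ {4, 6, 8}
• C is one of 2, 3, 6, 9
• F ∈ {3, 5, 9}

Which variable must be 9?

F

The 8 variables together cover exactly {1, 2, 3, 4, 5, 6, 8, 9} — 8 values for 8 variables — and 8 appears only in E's list, so E = 8.
Among the 7 still-open variables, 6 fits only C (and all 7 values in {1, 2, 3, 4, 5, 6, 9} must be used), so C = 6.
The 6 still-open variables draw from only 6 values {1, 2, 3, 4, 5, 9}, so each is used; only H can be 2, hence H = 2.
Among the 5 still-open variables, 9 fits only F (and all 5 values in {1, 3, 4, 5, 9} must be used), so F = 9.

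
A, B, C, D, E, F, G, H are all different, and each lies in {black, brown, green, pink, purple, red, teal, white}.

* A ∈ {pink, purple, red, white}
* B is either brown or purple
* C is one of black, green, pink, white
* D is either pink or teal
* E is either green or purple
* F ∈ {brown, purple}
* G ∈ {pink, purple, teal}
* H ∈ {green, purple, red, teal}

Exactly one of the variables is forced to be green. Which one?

E

The 8 variables draw from only 8 values {black, brown, green, pink, purple, red, teal, white}, so each is used; only C can be black, hence C = black.
Among the 7 still-open variables, white fits only A (and all 7 values in {brown, green, pink, purple, red, teal, white} must be used), so A = white.
The 6 still-open variables together cover exactly {brown, green, pink, purple, red, teal} — 6 values for 6 variables — and red appears only in H's list, so H = red.
Among the 5 still-open variables, green fits only E (and all 5 values in {brown, green, pink, purple, teal} must be used), so E = green.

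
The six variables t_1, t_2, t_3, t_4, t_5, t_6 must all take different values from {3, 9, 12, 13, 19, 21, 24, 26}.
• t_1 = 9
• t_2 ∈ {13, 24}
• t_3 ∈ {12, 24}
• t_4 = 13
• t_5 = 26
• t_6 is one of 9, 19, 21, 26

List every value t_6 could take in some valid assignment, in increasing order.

t_1's domain is down to {9}, so t_1 = 9. Eliminate 9 elsewhere: t_6.
That leaves t_4 = 13. Remove 13 from t_2.
t_5 has just one choice, so t_5 = 26. Remove 26 from t_6.
t_2's domain is down to {24}, so t_2 = 24. Eliminate 24 elsewhere: t_3.
t_3 must be 12 (only option left).
No further eliminations apply; t_6 can still be any of 19, 21.

19, 21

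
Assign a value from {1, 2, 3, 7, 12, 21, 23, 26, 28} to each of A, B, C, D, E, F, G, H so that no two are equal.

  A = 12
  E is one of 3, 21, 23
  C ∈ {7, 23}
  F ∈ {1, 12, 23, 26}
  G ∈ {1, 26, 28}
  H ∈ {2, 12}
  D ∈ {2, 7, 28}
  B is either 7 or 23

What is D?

28

A must be 12 (only option left). Remove 12 from F, H.
H has just one choice, so H = 2. So D can't be 2.
The 2 variables B and C are confined to {7, 23}, which locks those values in; drop them from D, E, F.
So D = 28.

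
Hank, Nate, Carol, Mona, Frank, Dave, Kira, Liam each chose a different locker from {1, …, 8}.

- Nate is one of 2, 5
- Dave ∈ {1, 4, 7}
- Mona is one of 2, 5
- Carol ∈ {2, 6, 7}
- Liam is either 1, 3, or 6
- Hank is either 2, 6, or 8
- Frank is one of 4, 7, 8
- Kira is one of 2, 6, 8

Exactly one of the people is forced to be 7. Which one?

Carol

The 8 variables draw from only 8 values {1, 2, 3, 4, 5, 6, 7, 8}, so each is used; only Liam can be 3, hence Liam = 3.
The 7 still-open variables draw from only 7 values {1, 2, 4, 5, 6, 7, 8}, so each is used; only Dave can be 1, hence Dave = 1.
The 6 still-open variables draw from only 6 values {2, 4, 5, 6, 7, 8}, so each is used; only Frank can be 4, hence Frank = 4.
Among the 5 still-open variables, 7 fits only Carol (and all 5 values in {2, 5, 6, 7, 8} must be used), so Carol = 7.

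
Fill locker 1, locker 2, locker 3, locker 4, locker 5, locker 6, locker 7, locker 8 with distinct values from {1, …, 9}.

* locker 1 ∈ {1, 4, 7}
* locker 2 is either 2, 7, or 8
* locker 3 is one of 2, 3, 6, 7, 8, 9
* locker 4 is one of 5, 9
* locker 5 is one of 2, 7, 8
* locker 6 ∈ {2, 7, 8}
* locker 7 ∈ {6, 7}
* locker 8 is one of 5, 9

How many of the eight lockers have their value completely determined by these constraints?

locker 4 and locker 8 share exactly the 2 values {5, 9}; by pigeonhole those values go to them, so strike 5, 9 from locker 3.
locker 2, locker 5, locker 6 between them cover only {2, 7, 8} — a naked triple. Remove those values from locker 1, locker 3, locker 7.
locker 7 has just one choice, so locker 7 = 6. Remove 6 from locker 3.
locker 3 must be 3 (only option left).
Determined: locker 3=3, locker 7=6. The other lockers each still have more than one consistent value. That makes 2.

2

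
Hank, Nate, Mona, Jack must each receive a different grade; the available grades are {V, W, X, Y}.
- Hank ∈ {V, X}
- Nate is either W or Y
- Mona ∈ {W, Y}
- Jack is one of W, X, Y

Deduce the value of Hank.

V

The 4 variables together cover exactly {V, W, X, Y} — 4 values for 4 variables — and V appears only in Hank's list, so Hank = V.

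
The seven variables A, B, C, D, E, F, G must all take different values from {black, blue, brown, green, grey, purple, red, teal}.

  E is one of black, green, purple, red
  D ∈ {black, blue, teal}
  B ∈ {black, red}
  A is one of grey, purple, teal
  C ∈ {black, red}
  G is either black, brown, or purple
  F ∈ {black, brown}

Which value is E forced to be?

B and C between them cover only {black, red} — a naked pair. Remove those values from D, E, F, G.
That leaves F = brown. So G can't be brown.
G must be purple (only option left). Strike purple from A, E.
So E = green.

green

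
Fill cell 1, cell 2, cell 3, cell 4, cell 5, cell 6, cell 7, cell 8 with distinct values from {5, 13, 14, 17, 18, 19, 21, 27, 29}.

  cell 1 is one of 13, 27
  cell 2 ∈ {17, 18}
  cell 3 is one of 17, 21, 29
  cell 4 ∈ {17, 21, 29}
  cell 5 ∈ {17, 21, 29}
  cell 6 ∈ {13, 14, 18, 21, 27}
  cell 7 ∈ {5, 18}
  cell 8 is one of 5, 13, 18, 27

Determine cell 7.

The 8 variables draw from only 8 values {5, 13, 14, 17, 18, 21, 27, 29}, so each is used; only cell 6 can be 14, hence cell 6 = 14.
cell 3, cell 4, cell 5 share exactly the 3 values {17, 21, 29}; by pigeonhole those values go to them, so strike 17, 21, 29 from cell 2.
cell 2 must be 18 (only option left). Remove 18 from cell 7, cell 8.
So cell 7 = 5.

5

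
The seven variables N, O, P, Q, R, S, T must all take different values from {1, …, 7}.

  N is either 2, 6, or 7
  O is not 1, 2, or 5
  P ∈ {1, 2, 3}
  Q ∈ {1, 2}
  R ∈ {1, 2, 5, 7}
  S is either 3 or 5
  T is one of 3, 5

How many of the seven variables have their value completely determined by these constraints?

3

The 7 variables draw from only 7 values {1, 2, 3, 4, 5, 6, 7}, so each is used; only O can be 4, hence O = 4.
The 6 still-open variables together cover exactly {1, 2, 3, 5, 6, 7} — 6 values for 6 variables — and 6 appears only in N's list, so N = 6.
Among the 5 still-open variables, 7 fits only R (and all 5 values in {1, 2, 3, 5, 7} must be used), so R = 7.
S and T share exactly the 2 values {3, 5}; by pigeonhole those values go to them, so strike 3, 5 from P.
Determined: N=6, O=4, R=7. The other variables each still have more than one consistent value. That makes 3.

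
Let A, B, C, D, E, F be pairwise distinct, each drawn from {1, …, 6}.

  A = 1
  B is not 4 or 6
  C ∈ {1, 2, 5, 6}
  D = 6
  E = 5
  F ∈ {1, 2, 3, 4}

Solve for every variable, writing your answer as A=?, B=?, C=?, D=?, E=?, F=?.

A=1, B=3, C=2, D=6, E=5, F=4

A must be 1 (only option left). Remove 1 from B, C, F.
That leaves D = 6. Eliminate 6 elsewhere: C.
E must be 5 (only option left). Strike 5 from B, C.
C has just one choice, so C = 2. Eliminate 2 elsewhere: B, F.
B must be 3 (only option left). Strike 3 from F.
F has just one choice, so F = 4.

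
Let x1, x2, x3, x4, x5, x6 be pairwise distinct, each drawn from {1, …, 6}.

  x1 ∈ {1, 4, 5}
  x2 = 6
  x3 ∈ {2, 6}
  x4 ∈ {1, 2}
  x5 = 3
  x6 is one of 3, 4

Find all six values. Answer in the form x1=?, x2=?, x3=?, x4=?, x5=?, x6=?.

x1=5, x2=6, x3=2, x4=1, x5=3, x6=4

x2 has just one choice, so x2 = 6. So x3 can't be 6.
x3's domain is down to {2}, so x3 = 2. So x4 can't be 2.
x4 must be 1 (only option left). Strike 1 from x1.
x5's domain is down to {3}, so x5 = 3. Remove 3 from x6.
x6's domain is down to {4}, so x6 = 4. Strike 4 from x1.
x1 has just one choice, so x1 = 5.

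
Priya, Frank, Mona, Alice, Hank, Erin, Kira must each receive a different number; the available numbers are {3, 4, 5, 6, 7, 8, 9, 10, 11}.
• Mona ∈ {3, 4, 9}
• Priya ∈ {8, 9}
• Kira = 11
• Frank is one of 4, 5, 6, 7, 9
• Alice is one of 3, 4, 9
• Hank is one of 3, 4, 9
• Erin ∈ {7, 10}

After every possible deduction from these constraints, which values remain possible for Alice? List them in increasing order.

3, 4, 9

Kira's domain is down to {11}, so Kira = 11.
The 3 variables Mona, Alice, Hank are confined to {3, 4, 9}, which locks those values in; drop them from Priya, Frank.
Priya's domain is down to {8}, so Priya = 8.
No further eliminations apply; Alice can still be any of 3, 4, 9.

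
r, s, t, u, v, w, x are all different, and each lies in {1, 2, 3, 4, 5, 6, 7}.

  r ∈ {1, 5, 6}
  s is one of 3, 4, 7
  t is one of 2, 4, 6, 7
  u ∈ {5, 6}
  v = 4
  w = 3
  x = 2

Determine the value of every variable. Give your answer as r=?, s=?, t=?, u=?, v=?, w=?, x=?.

v must be 4 (only option left). So s, t can't be 4.
w must be 3 (only option left). Eliminate 3 elsewhere: s.
That leaves x = 2. Strike 2 from t.
That leaves s = 7. So t can't be 7.
That leaves t = 6. Remove 6 from r, u.
That leaves u = 5. Eliminate 5 elsewhere: r.
r must be 1 (only option left).

r=1, s=7, t=6, u=5, v=4, w=3, x=2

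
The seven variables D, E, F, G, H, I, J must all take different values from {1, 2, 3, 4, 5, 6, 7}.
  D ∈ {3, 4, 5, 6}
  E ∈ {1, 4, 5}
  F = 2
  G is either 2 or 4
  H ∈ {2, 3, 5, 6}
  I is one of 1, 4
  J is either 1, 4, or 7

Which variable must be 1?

I

F has just one choice, so F = 2. So G, H can't be 2.
That leaves G = 4. Remove 4 from D, E, I, J.
So 1 goes to I.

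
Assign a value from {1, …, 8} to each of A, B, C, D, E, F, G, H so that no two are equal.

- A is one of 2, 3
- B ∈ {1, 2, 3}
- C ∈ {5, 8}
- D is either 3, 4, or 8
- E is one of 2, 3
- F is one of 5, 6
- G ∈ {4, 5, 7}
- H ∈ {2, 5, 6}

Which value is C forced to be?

8

Among the 8 variables, 1 fits only B (and all 8 values in {1, 2, 3, 4, 5, 6, 7, 8} must be used), so B = 1.
Among the 7 still-open variables, 7 fits only G (and all 7 values in {2, 3, 4, 5, 6, 7, 8} must be used), so G = 7.
The 6 still-open variables draw from only 6 values {2, 3, 4, 5, 6, 8}, so each is used; only D can be 4, hence D = 4.
The 5 still-open variables draw from only 5 values {2, 3, 5, 6, 8}, so each is used; only C can be 8, hence C = 8.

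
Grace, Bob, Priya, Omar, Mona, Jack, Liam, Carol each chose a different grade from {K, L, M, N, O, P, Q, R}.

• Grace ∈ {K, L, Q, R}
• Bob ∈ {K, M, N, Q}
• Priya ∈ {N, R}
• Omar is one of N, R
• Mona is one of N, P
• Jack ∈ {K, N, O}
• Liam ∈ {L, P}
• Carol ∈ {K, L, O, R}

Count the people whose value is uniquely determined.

The 8 variables draw from only 8 values {K, L, M, N, O, P, Q, R}, so each is used; only Bob can be M, hence Bob = M.
The 7 still-open variables together cover exactly {K, L, N, O, P, Q, R} — 7 values for 7 variables — and Q appears only in Grace's list, so Grace = Q.
Priya and Omar share exactly the 2 values {N, R}; by pigeonhole those values go to them, so strike N, R from Mona, Jack, Carol.
Mona has just one choice, so Mona = P. So Liam can't be P.
Liam's domain is down to {L}, so Liam = L. So Carol can't be L.
Determined: Grace=Q, Bob=M, Mona=P, Liam=L. The other people each still have more than one consistent value. That makes 4.

4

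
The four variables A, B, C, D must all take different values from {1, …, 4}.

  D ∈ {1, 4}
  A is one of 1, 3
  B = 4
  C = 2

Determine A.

B's domain is down to {4}, so B = 4. Strike 4 from D.
C must be 2 (only option left).
That leaves D = 1. Strike 1 from A.
So A = 3.

3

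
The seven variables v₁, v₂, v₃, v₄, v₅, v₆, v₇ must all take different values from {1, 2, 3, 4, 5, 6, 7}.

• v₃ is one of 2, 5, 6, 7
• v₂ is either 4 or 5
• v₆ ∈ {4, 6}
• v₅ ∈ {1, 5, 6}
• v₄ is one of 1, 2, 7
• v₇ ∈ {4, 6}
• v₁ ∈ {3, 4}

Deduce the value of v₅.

The 7 variables draw from only 7 values {1, 2, 3, 4, 5, 6, 7}, so each is used; only v₁ can be 3, hence v₁ = 3.
v₆ and v₇ between them cover only {4, 6} — a naked pair. Remove those values from v₂, v₃, v₅.
v₂ has just one choice, so v₂ = 5. Eliminate 5 elsewhere: v₃, v₅.
So v₅ = 1.

1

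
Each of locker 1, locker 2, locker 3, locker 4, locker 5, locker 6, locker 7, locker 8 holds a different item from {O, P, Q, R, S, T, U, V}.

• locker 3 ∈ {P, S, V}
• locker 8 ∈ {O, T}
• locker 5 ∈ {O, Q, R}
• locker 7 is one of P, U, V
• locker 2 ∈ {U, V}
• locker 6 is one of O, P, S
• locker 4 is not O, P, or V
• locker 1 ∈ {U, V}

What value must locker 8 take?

The 2 variables locker 1 and locker 2 are confined to {U, V}, which locks those values in; drop them from locker 3, locker 4, locker 7.
locker 7 has just one choice, so locker 7 = P. Eliminate P elsewhere: locker 3, locker 6.
locker 3 must be S (only option left). Remove S from locker 4, locker 6.
That leaves locker 6 = O. So locker 5, locker 8 can't be O.
So locker 8 = T.

T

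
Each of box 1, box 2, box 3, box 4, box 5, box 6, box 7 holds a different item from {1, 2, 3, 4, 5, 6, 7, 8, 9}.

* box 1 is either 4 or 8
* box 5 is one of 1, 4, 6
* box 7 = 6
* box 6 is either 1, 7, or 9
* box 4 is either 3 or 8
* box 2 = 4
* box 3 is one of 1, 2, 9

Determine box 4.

box 2's domain is down to {4}, so box 2 = 4. Remove 4 from box 1, box 5.
box 7 must be 6 (only option left). Strike 6 from box 5.
That leaves box 1 = 8. So box 4 can't be 8.
So box 4 = 3.

3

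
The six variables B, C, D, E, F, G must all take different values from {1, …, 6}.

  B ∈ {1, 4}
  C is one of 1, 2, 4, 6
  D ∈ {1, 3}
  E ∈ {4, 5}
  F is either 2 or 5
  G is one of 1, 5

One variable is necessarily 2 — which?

The 6 variables together cover exactly {1, 2, 3, 4, 5, 6} — 6 values for 6 variables — and 3 appears only in D's list, so D = 3.
Among the 5 still-open variables, 6 fits only C (and all 5 values in {1, 2, 4, 5, 6} must be used), so C = 6.
The 4 still-open variables together cover exactly {1, 2, 4, 5} — 4 values for 4 variables — and 2 appears only in F's list, so F = 2.

F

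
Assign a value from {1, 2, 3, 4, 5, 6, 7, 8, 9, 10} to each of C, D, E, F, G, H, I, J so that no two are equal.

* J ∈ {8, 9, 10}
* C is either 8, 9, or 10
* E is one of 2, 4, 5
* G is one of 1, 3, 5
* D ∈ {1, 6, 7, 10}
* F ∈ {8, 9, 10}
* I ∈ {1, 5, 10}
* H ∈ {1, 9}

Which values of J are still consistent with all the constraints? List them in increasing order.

8, 9, 10

The 3 variables C, F, J are confined to {8, 9, 10}, which locks those values in; drop them from D, H, I.
H has just one choice, so H = 1. Strike 1 from D, G, I.
I's domain is down to {5}, so I = 5. Eliminate 5 elsewhere: E, G.
G has just one choice, so G = 3.
No further eliminations apply; J can still be any of 8, 9, 10.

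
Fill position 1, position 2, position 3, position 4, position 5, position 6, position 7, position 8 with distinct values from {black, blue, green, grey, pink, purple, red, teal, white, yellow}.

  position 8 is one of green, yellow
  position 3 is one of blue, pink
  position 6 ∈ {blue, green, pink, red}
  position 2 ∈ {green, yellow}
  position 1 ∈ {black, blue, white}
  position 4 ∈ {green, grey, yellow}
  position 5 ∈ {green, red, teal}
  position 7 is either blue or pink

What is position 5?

teal

position 2 and position 8 share exactly the 2 values {green, yellow}; by pigeonhole those values go to them, so strike green, yellow from position 4, position 5, position 6.
position 4 has just one choice, so position 4 = grey.
position 3 and position 7 between them cover only {blue, pink} — a naked pair. Remove those values from position 1, position 6.
position 6's domain is down to {red}, so position 6 = red. Remove red from position 5.
So position 5 = teal.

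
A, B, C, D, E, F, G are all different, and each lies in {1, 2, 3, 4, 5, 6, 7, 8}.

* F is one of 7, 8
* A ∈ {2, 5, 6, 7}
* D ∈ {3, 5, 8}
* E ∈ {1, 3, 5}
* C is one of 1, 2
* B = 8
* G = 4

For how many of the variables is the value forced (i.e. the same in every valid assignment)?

3

B has just one choice, so B = 8. Eliminate 8 elsewhere: D, F.
F's domain is down to {7}, so F = 7. Strike 7 from A.
G's domain is down to {4}, so G = 4.
Determined: B=8, F=7, G=4. The other variables each still have more than one consistent value. That makes 3.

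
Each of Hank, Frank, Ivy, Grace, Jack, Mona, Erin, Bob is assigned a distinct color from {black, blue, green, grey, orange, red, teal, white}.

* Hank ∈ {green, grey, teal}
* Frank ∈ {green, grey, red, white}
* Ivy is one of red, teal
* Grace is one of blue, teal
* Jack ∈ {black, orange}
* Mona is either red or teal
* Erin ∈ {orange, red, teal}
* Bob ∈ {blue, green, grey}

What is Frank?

The 8 variables together cover exactly {black, blue, green, grey, orange, red, teal, white} — 8 values for 8 variables — and black appears only in Jack's list, so Jack = black.
The 7 still-open variables together cover exactly {blue, green, grey, orange, red, teal, white} — 7 values for 7 variables — and orange appears only in Erin's list, so Erin = orange.
The 6 still-open variables draw from only 6 values {blue, green, grey, red, teal, white}, so each is used; only Frank can be white, hence Frank = white.

white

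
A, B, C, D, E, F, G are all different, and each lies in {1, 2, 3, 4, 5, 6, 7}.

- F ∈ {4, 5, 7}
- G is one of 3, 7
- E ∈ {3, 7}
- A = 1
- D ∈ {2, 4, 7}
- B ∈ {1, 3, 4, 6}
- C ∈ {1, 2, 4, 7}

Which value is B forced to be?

A has just one choice, so A = 1. So B, C can't be 1.
The 6 still-open variables draw from only 6 values {2, 3, 4, 5, 6, 7}, so each is used; only F can be 5, hence F = 5.
The 5 still-open variables together cover exactly {2, 3, 4, 6, 7} — 5 values for 5 variables — and 6 appears only in B's list, so B = 6.

6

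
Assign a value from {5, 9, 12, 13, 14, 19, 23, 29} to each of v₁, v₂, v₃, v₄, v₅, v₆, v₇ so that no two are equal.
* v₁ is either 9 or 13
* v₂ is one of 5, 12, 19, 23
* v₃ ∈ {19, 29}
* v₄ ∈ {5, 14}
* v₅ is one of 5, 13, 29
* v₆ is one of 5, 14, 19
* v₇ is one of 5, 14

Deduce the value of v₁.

9

The 2 variables v₄ and v₇ are confined to {5, 14}, which locks those values in; drop them from v₂, v₅, v₆.
That leaves v₆ = 19. Remove 19 from v₂, v₃.
That leaves v₃ = 29. So v₅ can't be 29.
v₅ must be 13 (only option left). Eliminate 13 elsewhere: v₁.
So v₁ = 9.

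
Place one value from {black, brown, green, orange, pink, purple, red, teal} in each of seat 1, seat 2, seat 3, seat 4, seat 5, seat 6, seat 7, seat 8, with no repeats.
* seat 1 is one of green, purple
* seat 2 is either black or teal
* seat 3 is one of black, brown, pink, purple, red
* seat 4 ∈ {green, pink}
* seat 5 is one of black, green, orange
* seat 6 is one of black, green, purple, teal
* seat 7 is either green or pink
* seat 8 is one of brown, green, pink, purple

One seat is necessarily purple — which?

Among the 8 variables, orange fits only seat 5 (and all 8 values in {black, brown, green, orange, pink, purple, red, teal} must be used), so seat 5 = orange.
The 7 still-open variables draw from only 7 values {black, brown, green, pink, purple, red, teal}, so each is used; only seat 3 can be red, hence seat 3 = red.
The 6 still-open variables draw from only 6 values {black, brown, green, pink, purple, teal}, so each is used; only seat 8 can be brown, hence seat 8 = brown.
seat 4 and seat 7 share exactly the 2 values {green, pink}; by pigeonhole those values go to them, so strike green, pink from seat 1, seat 6.
So purple goes to seat 1.

seat 1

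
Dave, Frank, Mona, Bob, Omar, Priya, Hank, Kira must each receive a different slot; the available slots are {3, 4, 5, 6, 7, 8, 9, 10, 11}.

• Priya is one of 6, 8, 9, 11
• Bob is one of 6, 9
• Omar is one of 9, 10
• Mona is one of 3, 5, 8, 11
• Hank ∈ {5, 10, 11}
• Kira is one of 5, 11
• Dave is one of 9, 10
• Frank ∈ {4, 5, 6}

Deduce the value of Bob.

6

The 8 variables together cover exactly {3, 4, 5, 6, 8, 9, 10, 11} — 8 values for 8 variables — and 3 appears only in Mona's list, so Mona = 3.
The 7 still-open variables draw from only 7 values {4, 5, 6, 8, 9, 10, 11}, so each is used; only Frank can be 4, hence Frank = 4.
The 6 still-open variables draw from only 6 values {5, 6, 8, 9, 10, 11}, so each is used; only Priya can be 8, hence Priya = 8.
The 5 still-open variables draw from only 5 values {5, 6, 9, 10, 11}, so each is used; only Bob can be 6, hence Bob = 6.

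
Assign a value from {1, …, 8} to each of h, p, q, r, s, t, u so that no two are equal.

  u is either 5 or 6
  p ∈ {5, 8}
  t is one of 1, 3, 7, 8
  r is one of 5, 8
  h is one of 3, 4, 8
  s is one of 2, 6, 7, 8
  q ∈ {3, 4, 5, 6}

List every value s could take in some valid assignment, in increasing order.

The 2 variables p and r are confined to {5, 8}, which locks those values in; drop them from h, q, s, t, u.
u has just one choice, so u = 6. Remove 6 from q, s.
h and q share exactly the 2 values {3, 4}; by pigeonhole those values go to them, so strike 3, 4 from t.
No further eliminations apply; s can still be any of 2, 7.

2, 7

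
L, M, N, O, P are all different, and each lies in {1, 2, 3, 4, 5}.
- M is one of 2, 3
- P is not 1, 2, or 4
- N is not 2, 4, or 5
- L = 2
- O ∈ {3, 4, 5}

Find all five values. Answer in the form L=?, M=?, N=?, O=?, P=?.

L's domain is down to {2}, so L = 2. Remove 2 from M.
M has just one choice, so M = 3. So N, O, P can't be 3.
N must be 1 (only option left).
P must be 5 (only option left). So O can't be 5.
O must be 4 (only option left).

L=2, M=3, N=1, O=4, P=5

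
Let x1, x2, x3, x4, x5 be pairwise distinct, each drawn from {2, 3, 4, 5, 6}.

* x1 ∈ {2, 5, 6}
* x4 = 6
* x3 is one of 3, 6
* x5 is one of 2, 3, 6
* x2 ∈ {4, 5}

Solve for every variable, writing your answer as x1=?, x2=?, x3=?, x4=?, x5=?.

x4's domain is down to {6}, so x4 = 6. So x1, x3, x5 can't be 6.
x3 must be 3 (only option left). Strike 3 from x5.
That leaves x5 = 2. Remove 2 from x1.
x1's domain is down to {5}, so x1 = 5. Eliminate 5 elsewhere: x2.
x2's domain is down to {4}, so x2 = 4.

x1=5, x2=4, x3=3, x4=6, x5=2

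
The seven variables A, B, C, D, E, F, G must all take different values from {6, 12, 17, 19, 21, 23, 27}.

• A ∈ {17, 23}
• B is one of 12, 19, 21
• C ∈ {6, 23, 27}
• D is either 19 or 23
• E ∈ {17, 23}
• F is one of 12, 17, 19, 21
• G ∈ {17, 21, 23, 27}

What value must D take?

19

The 7 variables together cover exactly {6, 12, 17, 19, 21, 23, 27} — 7 values for 7 variables — and 6 appears only in C's list, so C = 6.
Among the 6 still-open variables, 27 fits only G (and all 6 values in {12, 17, 19, 21, 23, 27} must be used), so G = 27.
A and E share exactly the 2 values {17, 23}; by pigeonhole those values go to them, so strike 17, 23 from D, F.
So D = 19.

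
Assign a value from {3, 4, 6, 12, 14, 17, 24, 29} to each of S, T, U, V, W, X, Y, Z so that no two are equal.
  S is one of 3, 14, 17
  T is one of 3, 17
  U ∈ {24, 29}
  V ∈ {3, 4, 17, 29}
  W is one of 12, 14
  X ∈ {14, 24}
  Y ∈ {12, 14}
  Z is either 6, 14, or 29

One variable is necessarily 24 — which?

Among the 8 variables, 4 fits only V (and all 8 values in {3, 4, 6, 12, 14, 17, 24, 29} must be used), so V = 4.
Among the 7 still-open variables, 6 fits only Z (and all 7 values in {3, 6, 12, 14, 17, 24, 29} must be used), so Z = 6.
Among the 6 still-open variables, 29 fits only U (and all 6 values in {3, 12, 14, 17, 24, 29} must be used), so U = 29.
The 5 still-open variables draw from only 5 values {3, 12, 14, 17, 24}, so each is used; only X can be 24, hence X = 24.

X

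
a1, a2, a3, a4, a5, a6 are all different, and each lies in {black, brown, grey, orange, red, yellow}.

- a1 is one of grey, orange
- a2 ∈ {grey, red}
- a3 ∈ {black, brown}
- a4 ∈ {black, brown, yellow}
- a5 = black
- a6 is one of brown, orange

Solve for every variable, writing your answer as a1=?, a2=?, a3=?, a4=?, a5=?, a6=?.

a5 has just one choice, so a5 = black. Eliminate black elsewhere: a3, a4.
a3 must be brown (only option left). So a4, a6 can't be brown.
a4's domain is down to {yellow}, so a4 = yellow.
a6 has just one choice, so a6 = orange. Strike orange from a1.
That leaves a1 = grey. Strike grey from a2.
a2 has just one choice, so a2 = red.

a1=grey, a2=red, a3=brown, a4=yellow, a5=black, a6=orange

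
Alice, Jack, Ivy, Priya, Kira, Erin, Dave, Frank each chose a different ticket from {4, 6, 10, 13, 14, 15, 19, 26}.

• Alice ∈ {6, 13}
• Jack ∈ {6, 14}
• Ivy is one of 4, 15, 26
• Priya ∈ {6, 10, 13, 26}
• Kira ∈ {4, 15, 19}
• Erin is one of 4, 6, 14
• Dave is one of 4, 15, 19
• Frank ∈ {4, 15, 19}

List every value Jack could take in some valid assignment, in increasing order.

The 8 variables together cover exactly {4, 6, 10, 13, 14, 15, 19, 26} — 8 values for 8 variables — and 10 appears only in Priya's list, so Priya = 10.
The 7 still-open variables draw from only 7 values {4, 6, 13, 14, 15, 19, 26}, so each is used; only Alice can be 13, hence Alice = 13.
The 6 still-open variables together cover exactly {4, 6, 14, 15, 19, 26} — 6 values for 6 variables — and 26 appears only in Ivy's list, so Ivy = 26.
Kira, Dave, Frank share exactly the 3 values {4, 15, 19}; by pigeonhole those values go to them, so strike 4, 15, 19 from Erin.
No further eliminations apply; Jack can still be any of 6, 14.

6, 14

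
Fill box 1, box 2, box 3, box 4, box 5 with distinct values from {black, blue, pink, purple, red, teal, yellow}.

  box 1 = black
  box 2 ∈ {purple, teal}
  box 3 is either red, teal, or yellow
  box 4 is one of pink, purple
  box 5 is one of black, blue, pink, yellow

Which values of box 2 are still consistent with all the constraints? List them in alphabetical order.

box 1 must be black (only option left). Remove black from box 5.
No further eliminations apply; box 2 can still be any of purple, teal.

purple, teal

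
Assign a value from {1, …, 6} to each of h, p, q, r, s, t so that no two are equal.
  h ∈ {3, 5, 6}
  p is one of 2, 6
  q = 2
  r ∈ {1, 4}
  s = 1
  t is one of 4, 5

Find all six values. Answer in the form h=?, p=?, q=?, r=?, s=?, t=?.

q must be 2 (only option left). Remove 2 from p.
s's domain is down to {1}, so s = 1. Eliminate 1 elsewhere: r.
p must be 6 (only option left). Remove 6 from h.
r's domain is down to {4}, so r = 4. Eliminate 4 elsewhere: t.
t has just one choice, so t = 5. Eliminate 5 elsewhere: h.
h has just one choice, so h = 3.

h=3, p=6, q=2, r=4, s=1, t=5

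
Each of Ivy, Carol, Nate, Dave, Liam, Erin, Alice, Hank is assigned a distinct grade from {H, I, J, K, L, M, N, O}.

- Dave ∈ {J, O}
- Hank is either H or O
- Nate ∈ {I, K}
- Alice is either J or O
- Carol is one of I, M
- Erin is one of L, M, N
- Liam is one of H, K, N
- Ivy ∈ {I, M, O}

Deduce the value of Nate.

The 8 variables together cover exactly {H, I, J, K, L, M, N, O} — 8 values for 8 variables — and L appears only in Erin's list, so Erin = L.
The 7 still-open variables draw from only 7 values {H, I, J, K, M, N, O}, so each is used; only Liam can be N, hence Liam = N.
The 6 still-open variables together cover exactly {H, I, J, K, M, O} — 6 values for 6 variables — and H appears only in Hank's list, so Hank = H.
The 5 still-open variables together cover exactly {I, J, K, M, O} — 5 values for 5 variables — and K appears only in Nate's list, so Nate = K.

K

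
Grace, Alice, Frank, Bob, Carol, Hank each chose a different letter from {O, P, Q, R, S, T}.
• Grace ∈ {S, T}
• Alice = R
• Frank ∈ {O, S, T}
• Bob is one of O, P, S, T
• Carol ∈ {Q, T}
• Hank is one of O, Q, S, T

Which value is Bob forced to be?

P

Alice's domain is down to {R}, so Alice = R.
The 5 still-open variables together cover exactly {O, P, Q, S, T} — 5 values for 5 variables — and P appears only in Bob's list, so Bob = P.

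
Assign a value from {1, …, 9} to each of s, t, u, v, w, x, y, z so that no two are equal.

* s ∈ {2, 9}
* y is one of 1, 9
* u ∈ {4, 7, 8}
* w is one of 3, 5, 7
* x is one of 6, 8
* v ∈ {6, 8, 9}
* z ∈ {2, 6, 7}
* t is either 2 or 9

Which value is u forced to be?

s and t between them cover only {2, 9} — a naked pair. Remove those values from v, y, z.
y's domain is down to {1}, so y = 1.
The 2 variables v and x are confined to {6, 8}, which locks those values in; drop them from u, z.
That leaves z = 7. Strike 7 from u, w.
So u = 4.

4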